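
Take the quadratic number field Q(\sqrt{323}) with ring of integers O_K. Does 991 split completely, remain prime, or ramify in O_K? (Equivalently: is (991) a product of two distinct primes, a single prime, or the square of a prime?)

d = 323 ≡ 3 (mod 4), so O_K = ℤ[√323] and disc(K) = 4d = 1292.
991 ∤ 1292, so 991 is unramified.
Euler's criterion: 323^495 mod 991 = 990. Thus (323|991) = -1.
Legendre symbol -1 ⇒ 991 is inert.

inert — (991) stays prime in O_K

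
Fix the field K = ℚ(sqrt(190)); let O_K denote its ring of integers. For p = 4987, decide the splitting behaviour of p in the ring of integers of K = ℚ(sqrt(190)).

4987 remains inert

Since 190 ≢ 1 mod 4, the ring of integers is ℤ[√190] with discriminant 4·190 = 760.
disc(K) = 760 is not divisible by 4987; 4987 is unramified.
(190/4987) = 190^2493 mod 4987 = 4986, giving Legendre symbol -1.
d is a non-residue mod p, hence 4987 remains inert in O_K.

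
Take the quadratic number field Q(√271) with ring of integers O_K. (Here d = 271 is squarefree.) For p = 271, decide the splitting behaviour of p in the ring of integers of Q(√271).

ramified — (271) = 𝔭²

271 mod 4 = 3, hence disc K = 4·271 = 1084 and O_K = ℤ[√271].
Ramification test: 271 | 1084. The prime 271 ramifies in K.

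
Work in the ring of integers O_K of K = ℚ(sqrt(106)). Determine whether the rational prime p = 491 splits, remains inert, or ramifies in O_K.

splits completely

d = 106 ≡ 2 (mod 4), so O_K = ℤ[√106] and disc(K) = 4d = 424.
491 ∤ 424, so 491 is unramified.
Euler's criterion: 106^245 mod 491 = 1. Thus (106|491) = 1.
Legendre symbol 1 ⇒ 491 is split.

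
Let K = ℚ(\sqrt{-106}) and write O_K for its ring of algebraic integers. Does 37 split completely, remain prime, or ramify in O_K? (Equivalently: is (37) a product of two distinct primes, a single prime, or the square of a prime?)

-106 mod 4 = 2, hence disc K = 4·(-106) = -424 and O_K = ℤ[√-106].
Since gcd(37, -424) = 1 the prime 37 does not ramify.
Legendre symbol by Euler's criterion: (-106/37) ≡ (-106)^18 ≡ 36 (mod 37), i.e. (-106/37) = -1.
Legendre symbol -1 ⇒ 37 is inert.

inert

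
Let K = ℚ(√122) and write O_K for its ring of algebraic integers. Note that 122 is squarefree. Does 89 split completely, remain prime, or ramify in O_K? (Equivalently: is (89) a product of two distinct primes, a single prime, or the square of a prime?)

Since 122 ≢ 1 mod 4, the ring of integers is ℤ[√122] with discriminant 4·122 = 488.
Since gcd(89, 488) = 1 the prime 89 does not ramify.
(122/89) = 33^44 mod 89 = 88, giving Legendre symbol -1.
Legendre symbol -1 ⇒ 89 is inert.

89 remains inert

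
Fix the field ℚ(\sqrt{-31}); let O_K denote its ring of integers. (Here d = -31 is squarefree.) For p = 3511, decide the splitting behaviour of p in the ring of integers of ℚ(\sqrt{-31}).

p splits

d = -31 ≡ 1 (mod 4), so O_K = ℤ[(1+√-31)/2] and disc(K) = d = -31.
Since gcd(3511, -31) = 1 the prime 3511 does not ramify.
Compute (-31/3511) via Euler: 3480^((3511-1)/2) mod 3511 = 1, so (-31/3511) = 1.
(-31/3511) = 1, so 3511 splits.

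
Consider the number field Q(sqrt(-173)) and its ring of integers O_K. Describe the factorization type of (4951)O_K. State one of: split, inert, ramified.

Since -173 ≢ 1 mod 4, the ring of integers is ℤ[√-173] with discriminant 4·(-173) = -692.
disc(K) = -692 is not divisible by 4951; 4951 is unramified.
Euler's criterion: (-173)^2475 mod 4951 = 1. Thus (-173|4951) = 1.
d is a quadratic residue mod p, hence 4951 splits in O_K.

split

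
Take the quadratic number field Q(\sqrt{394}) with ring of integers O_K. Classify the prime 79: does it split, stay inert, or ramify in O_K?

Since 394 ≢ 1 mod 4, the ring of integers is ℤ[√394] with discriminant 4·394 = 1576.
79 ∤ 1576, so 79 is unramified.
Legendre symbol by Euler's criterion: (394/79) ≡ 394^39 ≡ 78 (mod 79), i.e. (394/79) = -1.
d is a non-residue mod p, hence 79 remains inert in O_K.

inert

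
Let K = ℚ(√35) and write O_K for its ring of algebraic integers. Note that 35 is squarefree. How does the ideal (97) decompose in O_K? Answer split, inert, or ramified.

Since 35 ≢ 1 mod 4, the ring of integers is ℤ[√35] with discriminant 4·35 = 140.
97 ∤ 140, so 97 is unramified.
Legendre symbol by Euler's criterion: (35/97) ≡ 35^48 ≡ 1 (mod 97), i.e. (35/97) = 1.
d is a quadratic residue mod p, hence 97 splits in O_K.

splits completely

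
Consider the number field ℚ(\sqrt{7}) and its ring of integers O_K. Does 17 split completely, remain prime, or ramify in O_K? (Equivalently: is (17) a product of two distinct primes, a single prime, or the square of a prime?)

d = 7 ≡ 3 (mod 4), so O_K = ℤ[√7] and disc(K) = 4d = 28.
Since gcd(17, 28) = 1 the prime 17 does not ramify.
Euler's criterion: 7^8 mod 17 = 16. Thus (7|17) = -1.
(7/17) = -1, so 17 is inert.

remains prime (inert)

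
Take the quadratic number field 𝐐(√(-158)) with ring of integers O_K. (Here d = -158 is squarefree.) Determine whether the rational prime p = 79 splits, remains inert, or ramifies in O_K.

-158 mod 4 = 2, hence disc K = 4·(-158) = -632 and O_K = ℤ[√-158].
disc(K) = -632 = 79·(-8), so p = 79 is ramified.

79 is ramified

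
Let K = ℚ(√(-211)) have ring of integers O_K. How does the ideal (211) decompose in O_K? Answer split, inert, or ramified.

p ramifies

Since -211 ≡ 1 mod 4, the ring of integers is ℤ[(1+√-211)/2] with discriminant -211.
Ramification test: 211 | -211. The prime 211 ramifies in K.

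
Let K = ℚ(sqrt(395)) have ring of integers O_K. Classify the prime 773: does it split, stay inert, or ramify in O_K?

p is inert

Since 395 ≢ 1 mod 4, the ring of integers is ℤ[√395] with discriminant 4·395 = 1580.
Since gcd(773, 1580) = 1 the prime 773 does not ramify.
Euler's criterion: 395^386 mod 773 = 772. Thus (395|773) = -1.
(395/773) = -1, so 773 is inert.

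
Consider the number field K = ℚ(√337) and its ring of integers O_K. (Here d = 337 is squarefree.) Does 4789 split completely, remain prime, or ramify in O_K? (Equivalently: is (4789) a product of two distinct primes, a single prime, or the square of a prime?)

d = 337 ≡ 1 (mod 4), so O_K = ℤ[(1+√337)/2] and disc(K) = d = 337.
disc(K) = 337 is not divisible by 4789; 4789 is unramified.
Compute (337/4789) via Euler: 337^((4789-1)/2) mod 4789 = 4788, so (337/4789) = -1.
d is a non-residue mod p, hence 4789 remains inert in O_K.

remains prime (inert)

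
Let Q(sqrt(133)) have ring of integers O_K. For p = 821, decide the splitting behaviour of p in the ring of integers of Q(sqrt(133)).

splits completely

133 mod 4 = 1, hence disc K = 133 and O_K = ℤ[(1+√133)/2].
disc(K) = 133 is not divisible by 821; 821 is unramified.
Legendre symbol by Euler's criterion: (133/821) ≡ 133^410 ≡ 1 (mod 821), i.e. (133/821) = 1.
(133/821) = 1, so 821 splits.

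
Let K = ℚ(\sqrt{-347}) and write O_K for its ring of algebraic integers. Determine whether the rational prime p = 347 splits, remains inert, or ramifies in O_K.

-347 mod 4 = 1, hence disc K = -347 and O_K = ℤ[(1+√-347)/2].
347 divides disc(K) = -347, so 347 ramifies.

347 is ramified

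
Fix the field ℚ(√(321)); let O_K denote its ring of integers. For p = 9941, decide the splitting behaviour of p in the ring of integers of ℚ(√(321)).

split

321 mod 4 = 1, hence disc K = 321 and O_K = ℤ[(1+√321)/2].
9941 ∤ 321, so 9941 is unramified.
Legendre symbol by Euler's criterion: (321/9941) ≡ 321^4970 ≡ 1 (mod 9941), i.e. (321/9941) = 1.
Legendre symbol 1 ⇒ 9941 is split.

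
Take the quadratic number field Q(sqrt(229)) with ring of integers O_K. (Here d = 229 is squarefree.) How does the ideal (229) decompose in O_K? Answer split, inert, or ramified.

p ramifies

d = 229 ≡ 1 (mod 4), so O_K = ℤ[(1+√229)/2] and disc(K) = d = 229.
disc(K) = 229 = 229·1, so p = 229 is ramified.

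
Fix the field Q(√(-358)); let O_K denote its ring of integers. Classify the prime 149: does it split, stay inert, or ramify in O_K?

Since -358 ≢ 1 mod 4, the ring of integers is ℤ[√-358] with discriminant 4·(-358) = -1432.
disc(K) = -1432 is not divisible by 149; 149 is unramified.
Legendre symbol by Euler's criterion: (-358/149) ≡ (-358)^74 ≡ 148 (mod 149), i.e. (-358/149) = -1.
d is a non-residue mod p, hence 149 remains inert in O_K.

inert — (149) stays prime in O_K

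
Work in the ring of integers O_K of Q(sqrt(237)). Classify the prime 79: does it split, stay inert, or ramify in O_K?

ramified — (79) = 𝔭²

d = 237 ≡ 1 (mod 4), so O_K = ℤ[(1+√237)/2] and disc(K) = d = 237.
Ramification test: 79 | 237. The prime 79 ramifies in K.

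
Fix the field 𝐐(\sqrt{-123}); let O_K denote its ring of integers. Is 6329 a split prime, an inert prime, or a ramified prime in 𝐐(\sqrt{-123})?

splits completely

Since -123 ≡ 1 mod 4, the ring of integers is ℤ[(1+√-123)/2] with discriminant -123.
Since gcd(6329, -123) = 1 the prime 6329 does not ramify.
Compute (-123/6329) via Euler: 6206^((6329-1)/2) mod 6329 = 1, so (-123/6329) = 1.
Legendre symbol 1 ⇒ 6329 is split.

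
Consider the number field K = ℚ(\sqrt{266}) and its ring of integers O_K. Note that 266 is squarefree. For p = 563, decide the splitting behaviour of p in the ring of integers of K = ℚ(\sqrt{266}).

d = 266 ≡ 2 (mod 4), so O_K = ℤ[√266] and disc(K) = 4d = 1064.
Since gcd(563, 1064) = 1 the prime 563 does not ramify.
Euler's criterion: 266^281 mod 563 = 562. Thus (266|563) = -1.
Legendre symbol -1 ⇒ 563 is inert.

inert — (563) stays prime in O_K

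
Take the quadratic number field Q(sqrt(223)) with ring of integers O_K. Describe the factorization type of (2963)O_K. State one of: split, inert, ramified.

2963 remains inert

Since 223 ≢ 1 mod 4, the ring of integers is ℤ[√223] with discriminant 4·223 = 892.
2963 ∤ 892, so 2963 is unramified.
(223/2963) = 223^1481 mod 2963 = 2962, giving Legendre symbol -1.
Legendre symbol -1 ⇒ 2963 is inert.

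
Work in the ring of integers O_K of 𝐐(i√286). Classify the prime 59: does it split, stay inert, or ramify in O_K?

-286 mod 4 = 2, hence disc K = 4·(-286) = -1144 and O_K = ℤ[√-286].
59 ∤ -1144, so 59 is unramified.
Compute (-286/59) via Euler: 9^((59-1)/2) mod 59 = 1, so (-286/59) = 1.
Legendre symbol 1 ⇒ 59 is split.

split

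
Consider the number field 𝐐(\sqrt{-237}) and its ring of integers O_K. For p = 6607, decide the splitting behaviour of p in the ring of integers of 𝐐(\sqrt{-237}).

d = -237 ≡ 3 (mod 4), so O_K = ℤ[√-237] and disc(K) = 4d = -948.
disc(K) = -948 is not divisible by 6607; 6607 is unramified.
Compute (-237/6607) via Euler: 6370^((6607-1)/2) mod 6607 = 6606, so (-237/6607) = -1.
Legendre symbol -1 ⇒ 6607 is inert.

remains prime (inert)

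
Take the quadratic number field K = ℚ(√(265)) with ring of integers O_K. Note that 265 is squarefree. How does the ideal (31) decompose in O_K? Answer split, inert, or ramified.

inert

265 mod 4 = 1, hence disc K = 265 and O_K = ℤ[(1+√265)/2].
Since gcd(31, 265) = 1 the prime 31 does not ramify.
Legendre symbol by Euler's criterion: (265/31) ≡ 265^15 ≡ 30 (mod 31), i.e. (265/31) = -1.
(265/31) = -1, so 31 is inert.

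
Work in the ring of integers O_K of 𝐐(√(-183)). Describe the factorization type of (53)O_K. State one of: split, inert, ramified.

Since -183 ≡ 1 mod 4, the ring of integers is ℤ[(1+√-183)/2] with discriminant -183.
Since gcd(53, -183) = 1 the prime 53 does not ramify.
Compute (-183/53) via Euler: 29^((53-1)/2) mod 53 = 1, so (-183/53) = 1.
Legendre symbol 1 ⇒ 53 is split.

split — (53) = 𝔭₁𝔭₂ with 𝔭₁ ≠ 𝔭₂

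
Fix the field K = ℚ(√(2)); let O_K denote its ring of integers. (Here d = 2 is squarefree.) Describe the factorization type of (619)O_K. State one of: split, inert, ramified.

619 remains inert

Since 2 ≢ 1 mod 4, the ring of integers is ℤ[√2] with discriminant 4·2 = 8.
619 ∤ 8, so 619 is unramified.
Compute (2/619) via Euler: 2^((619-1)/2) mod 619 = 618, so (2/619) = -1.
d is a non-residue mod p, hence 619 remains inert in O_K.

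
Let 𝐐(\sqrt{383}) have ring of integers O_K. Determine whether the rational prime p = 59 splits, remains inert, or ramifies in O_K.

Since 383 ≢ 1 mod 4, the ring of integers is ℤ[√383] with discriminant 4·383 = 1532.
59 ∤ 1532, so 59 is unramified.
Legendre symbol by Euler's criterion: (383/59) ≡ 383^29 ≡ 1 (mod 59), i.e. (383/59) = 1.
Legendre symbol 1 ⇒ 59 is split.

split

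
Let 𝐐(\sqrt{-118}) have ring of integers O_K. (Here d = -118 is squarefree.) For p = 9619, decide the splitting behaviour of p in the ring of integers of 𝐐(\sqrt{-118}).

splits completely

-118 mod 4 = 2, hence disc K = 4·(-118) = -472 and O_K = ℤ[√-118].
9619 ∤ -472, so 9619 is unramified.
Euler's criterion: (-118)^4809 mod 9619 = 1. Thus (-118|9619) = 1.
(-118/9619) = 1, so 9619 splits.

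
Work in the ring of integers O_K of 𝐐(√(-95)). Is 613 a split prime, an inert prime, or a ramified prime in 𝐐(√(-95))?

d = -95 ≡ 1 (mod 4), so O_K = ℤ[(1+√-95)/2] and disc(K) = d = -95.
disc(K) = -95 is not divisible by 613; 613 is unramified.
Compute (-95/613) via Euler: 518^((613-1)/2) mod 613 = 612, so (-95/613) = -1.
Legendre symbol -1 ⇒ 613 is inert.

613 remains inert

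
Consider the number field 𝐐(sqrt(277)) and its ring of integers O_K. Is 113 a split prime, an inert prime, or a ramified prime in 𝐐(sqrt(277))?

d = 277 ≡ 1 (mod 4), so O_K = ℤ[(1+√277)/2] and disc(K) = d = 277.
disc(K) = 277 is not divisible by 113; 113 is unramified.
Euler's criterion: 277^56 mod 113 = 1. Thus (277|113) = 1.
(277/113) = 1, so 113 splits.

p splits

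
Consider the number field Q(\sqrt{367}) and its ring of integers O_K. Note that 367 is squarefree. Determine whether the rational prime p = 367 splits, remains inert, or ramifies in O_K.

ramified — (367) = 𝔭²

d = 367 ≡ 3 (mod 4), so O_K = ℤ[√367] and disc(K) = 4d = 1468.
367 divides disc(K) = 1468, so 367 ramifies.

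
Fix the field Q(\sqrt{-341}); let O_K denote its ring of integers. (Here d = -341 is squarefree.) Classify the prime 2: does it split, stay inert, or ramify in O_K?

Since -341 ≢ 1 mod 4, the ring of integers is ℤ[√-341] with discriminant 4·(-341) = -1364.
Ramification test: 2 | -1364. The prime 2 ramifies in K.

ramifies in O_K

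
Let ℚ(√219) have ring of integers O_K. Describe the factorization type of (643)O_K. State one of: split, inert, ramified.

219 mod 4 = 3, hence disc K = 4·219 = 876 and O_K = ℤ[√219].
643 ∤ 876, so 643 is unramified.
Legendre symbol by Euler's criterion: (219/643) ≡ 219^321 ≡ 1 (mod 643), i.e. (219/643) = 1.
d is a quadratic residue mod p, hence 643 splits in O_K.

splits completely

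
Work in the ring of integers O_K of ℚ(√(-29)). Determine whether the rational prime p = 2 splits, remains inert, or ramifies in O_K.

ramified

Since -29 ≢ 1 mod 4, the ring of integers is ℤ[√-29] with discriminant 4·(-29) = -116.
2 divides disc(K) = -116, so 2 ramifies.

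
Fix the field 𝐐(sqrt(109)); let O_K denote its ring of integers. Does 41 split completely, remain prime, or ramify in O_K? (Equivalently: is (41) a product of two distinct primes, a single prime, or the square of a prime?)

inert

d = 109 ≡ 1 (mod 4), so O_K = ℤ[(1+√109)/2] and disc(K) = d = 109.
Since gcd(41, 109) = 1 the prime 41 does not ramify.
Legendre symbol by Euler's criterion: (109/41) ≡ 109^20 ≡ 40 (mod 41), i.e. (109/41) = -1.
Legendre symbol -1 ⇒ 41 is inert.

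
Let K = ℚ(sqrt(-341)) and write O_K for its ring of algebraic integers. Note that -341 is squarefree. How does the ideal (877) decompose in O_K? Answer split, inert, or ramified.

d = -341 ≡ 3 (mod 4), so O_K = ℤ[√-341] and disc(K) = 4d = -1364.
877 ∤ -1364, so 877 is unramified.
Legendre symbol by Euler's criterion: (-341/877) ≡ (-341)^438 ≡ 876 (mod 877), i.e. (-341/877) = -1.
Legendre symbol -1 ⇒ 877 is inert.

inert — (877) stays prime in O_K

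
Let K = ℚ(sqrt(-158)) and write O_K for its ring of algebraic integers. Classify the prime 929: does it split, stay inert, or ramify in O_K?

remains prime (inert)

d = -158 ≡ 2 (mod 4), so O_K = ℤ[√-158] and disc(K) = 4d = -632.
929 ∤ -632, so 929 is unramified.
(-158/929) = 771^464 mod 929 = 928, giving Legendre symbol -1.
(-158/929) = -1, so 929 is inert.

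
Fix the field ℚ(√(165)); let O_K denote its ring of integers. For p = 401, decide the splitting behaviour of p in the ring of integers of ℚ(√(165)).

401 remains inert

165 mod 4 = 1, hence disc K = 165 and O_K = ℤ[(1+√165)/2].
401 ∤ 165, so 401 is unramified.
Euler's criterion: 165^200 mod 401 = 400. Thus (165|401) = -1.
Legendre symbol -1 ⇒ 401 is inert.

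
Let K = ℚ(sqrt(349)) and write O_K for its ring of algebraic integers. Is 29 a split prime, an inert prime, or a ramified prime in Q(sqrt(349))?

Since 349 ≡ 1 mod 4, the ring of integers is ℤ[(1+√349)/2] with discriminant 349.
29 ∤ 349, so 29 is unramified.
Legendre symbol by Euler's criterion: (349/29) ≡ 349^14 ≡ 1 (mod 29), i.e. (349/29) = 1.
Legendre symbol 1 ⇒ 29 is split.

splits completely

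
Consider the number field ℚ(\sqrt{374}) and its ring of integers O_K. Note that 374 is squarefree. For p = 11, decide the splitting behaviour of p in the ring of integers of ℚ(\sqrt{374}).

Since 374 ≢ 1 mod 4, the ring of integers is ℤ[√374] with discriminant 4·374 = 1496.
disc(K) = 1496 = 11·136, so p = 11 is ramified.

ramifies in O_K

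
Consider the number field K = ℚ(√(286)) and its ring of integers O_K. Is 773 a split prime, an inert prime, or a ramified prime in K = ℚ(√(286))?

p splits

d = 286 ≡ 2 (mod 4), so O_K = ℤ[√286] and disc(K) = 4d = 1144.
Since gcd(773, 1144) = 1 the prime 773 does not ramify.
(286/773) = 286^386 mod 773 = 1, giving Legendre symbol 1.
(286/773) = 1, so 773 splits.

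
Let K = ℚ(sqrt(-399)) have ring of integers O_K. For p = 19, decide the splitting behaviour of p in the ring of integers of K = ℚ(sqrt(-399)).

19 is ramified

d = -399 ≡ 1 (mod 4), so O_K = ℤ[(1+√-399)/2] and disc(K) = d = -399.
Ramification test: 19 | -399. The prime 19 ramifies in K.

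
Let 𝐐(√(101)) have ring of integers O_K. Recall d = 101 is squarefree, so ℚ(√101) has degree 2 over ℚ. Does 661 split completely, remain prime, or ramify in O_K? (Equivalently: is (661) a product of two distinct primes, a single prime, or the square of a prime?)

661 remains inert

Since 101 ≡ 1 mod 4, the ring of integers is ℤ[(1+√101)/2] with discriminant 101.
disc(K) = 101 is not divisible by 661; 661 is unramified.
Compute (101/661) via Euler: 101^((661-1)/2) mod 661 = 660, so (101/661) = -1.
Legendre symbol -1 ⇒ 661 is inert.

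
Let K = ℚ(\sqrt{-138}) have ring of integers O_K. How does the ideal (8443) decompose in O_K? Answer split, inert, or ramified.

d = -138 ≡ 2 (mod 4), so O_K = ℤ[√-138] and disc(K) = 4d = -552.
disc(K) = -552 is not divisible by 8443; 8443 is unramified.
Legendre symbol by Euler's criterion: (-138/8443) ≡ (-138)^4221 ≡ 1 (mod 8443), i.e. (-138/8443) = 1.
(-138/8443) = 1, so 8443 splits.

split — (8443) = 𝔭₁𝔭₂ with 𝔭₁ ≠ 𝔭₂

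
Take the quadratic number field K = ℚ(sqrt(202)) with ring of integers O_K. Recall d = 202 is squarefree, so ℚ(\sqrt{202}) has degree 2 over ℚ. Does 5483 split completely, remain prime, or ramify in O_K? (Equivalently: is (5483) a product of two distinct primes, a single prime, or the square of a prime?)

d = 202 ≡ 2 (mod 4), so O_K = ℤ[√202] and disc(K) = 4d = 808.
5483 ∤ 808, so 5483 is unramified.
(202/5483) = 202^2741 mod 5483 = 1, giving Legendre symbol 1.
d is a quadratic residue mod p, hence 5483 splits in O_K.

splits completely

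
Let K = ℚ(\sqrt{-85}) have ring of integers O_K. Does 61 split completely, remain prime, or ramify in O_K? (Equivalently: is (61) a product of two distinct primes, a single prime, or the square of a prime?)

remains prime (inert)

-85 mod 4 = 3, hence disc K = 4·(-85) = -340 and O_K = ℤ[√-85].
61 ∤ -340, so 61 is unramified.
Legendre symbol by Euler's criterion: (-85/61) ≡ (-85)^30 ≡ 60 (mod 61), i.e. (-85/61) = -1.
d is a non-residue mod p, hence 61 remains inert in O_K.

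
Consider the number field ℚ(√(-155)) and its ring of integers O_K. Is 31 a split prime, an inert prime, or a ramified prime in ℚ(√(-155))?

ramified

-155 mod 4 = 1, hence disc K = -155 and O_K = ℤ[(1+√-155)/2].
31 divides disc(K) = -155, so 31 ramifies.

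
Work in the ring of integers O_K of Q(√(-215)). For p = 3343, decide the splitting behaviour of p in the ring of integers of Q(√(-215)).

d = -215 ≡ 1 (mod 4), so O_K = ℤ[(1+√-215)/2] and disc(K) = d = -215.
disc(K) = -215 is not divisible by 3343; 3343 is unramified.
(-215/3343) = 3128^1671 mod 3343 = 1, giving Legendre symbol 1.
(-215/3343) = 1, so 3343 splits.

3343 splits in O_K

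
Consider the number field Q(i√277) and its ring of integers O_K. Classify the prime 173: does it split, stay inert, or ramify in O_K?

173 remains inert

Since -277 ≢ 1 mod 4, the ring of integers is ℤ[√-277] with discriminant 4·(-277) = -1108.
disc(K) = -1108 is not divisible by 173; 173 is unramified.
Legendre symbol by Euler's criterion: (-277/173) ≡ (-277)^86 ≡ 172 (mod 173), i.e. (-277/173) = -1.
Legendre symbol -1 ⇒ 173 is inert.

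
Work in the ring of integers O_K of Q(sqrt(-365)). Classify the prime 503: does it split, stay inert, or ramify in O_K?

splits completely

-365 mod 4 = 3, hence disc K = 4·(-365) = -1460 and O_K = ℤ[√-365].
disc(K) = -1460 is not divisible by 503; 503 is unramified.
(-365/503) = 138^251 mod 503 = 1, giving Legendre symbol 1.
d is a quadratic residue mod p, hence 503 splits in O_K.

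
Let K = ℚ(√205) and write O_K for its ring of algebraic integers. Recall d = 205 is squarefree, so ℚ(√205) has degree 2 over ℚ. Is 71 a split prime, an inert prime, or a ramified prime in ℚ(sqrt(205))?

p is inert

d = 205 ≡ 1 (mod 4), so O_K = ℤ[(1+√205)/2] and disc(K) = d = 205.
disc(K) = 205 is not divisible by 71; 71 is unramified.
Legendre symbol by Euler's criterion: (205/71) ≡ 205^35 ≡ 70 (mod 71), i.e. (205/71) = -1.
d is a non-residue mod p, hence 71 remains inert in O_K.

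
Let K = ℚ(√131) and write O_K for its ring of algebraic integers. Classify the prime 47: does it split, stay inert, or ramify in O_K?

splits completely

131 mod 4 = 3, hence disc K = 4·131 = 524 and O_K = ℤ[√131].
47 ∤ 524, so 47 is unramified.
(131/47) = 37^23 mod 47 = 1, giving Legendre symbol 1.
Legendre symbol 1 ⇒ 47 is split.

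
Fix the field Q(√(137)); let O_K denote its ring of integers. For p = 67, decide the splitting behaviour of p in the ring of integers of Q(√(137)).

67 remains inert

Since 137 ≡ 1 mod 4, the ring of integers is ℤ[(1+√137)/2] with discriminant 137.
Since gcd(67, 137) = 1 the prime 67 does not ramify.
Legendre symbol by Euler's criterion: (137/67) ≡ 137^33 ≡ 66 (mod 67), i.e. (137/67) = -1.
Legendre symbol -1 ⇒ 67 is inert.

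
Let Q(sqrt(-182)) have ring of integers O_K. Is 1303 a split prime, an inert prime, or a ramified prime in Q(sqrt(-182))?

d = -182 ≡ 2 (mod 4), so O_K = ℤ[√-182] and disc(K) = 4d = -728.
disc(K) = -728 is not divisible by 1303; 1303 is unramified.
Compute (-182/1303) via Euler: 1121^((1303-1)/2) mod 1303 = 1, so (-182/1303) = 1.
(-182/1303) = 1, so 1303 splits.

split — (1303) = 𝔭₁𝔭₂ with 𝔭₁ ≠ 𝔭₂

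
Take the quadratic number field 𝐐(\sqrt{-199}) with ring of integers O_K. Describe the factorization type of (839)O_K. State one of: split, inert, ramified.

d = -199 ≡ 1 (mod 4), so O_K = ℤ[(1+√-199)/2] and disc(K) = d = -199.
839 ∤ -199, so 839 is unramified.
Legendre symbol by Euler's criterion: (-199/839) ≡ (-199)^419 ≡ 1 (mod 839), i.e. (-199/839) = 1.
Legendre symbol 1 ⇒ 839 is split.

splits completely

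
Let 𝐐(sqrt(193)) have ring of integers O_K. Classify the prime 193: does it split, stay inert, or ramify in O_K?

p ramifies

Since 193 ≡ 1 mod 4, the ring of integers is ℤ[(1+√193)/2] with discriminant 193.
193 divides disc(K) = 193, so 193 ramifies.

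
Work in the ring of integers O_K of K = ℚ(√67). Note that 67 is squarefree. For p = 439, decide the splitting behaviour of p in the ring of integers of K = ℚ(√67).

inert

d = 67 ≡ 3 (mod 4), so O_K = ℤ[√67] and disc(K) = 4d = 268.
439 ∤ 268, so 439 is unramified.
Euler's criterion: 67^219 mod 439 = 438. Thus (67|439) = -1.
d is a non-residue mod p, hence 439 remains inert in O_K.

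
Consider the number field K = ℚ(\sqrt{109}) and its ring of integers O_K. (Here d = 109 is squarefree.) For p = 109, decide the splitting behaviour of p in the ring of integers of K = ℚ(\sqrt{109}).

109 mod 4 = 1, hence disc K = 109 and O_K = ℤ[(1+√109)/2].
disc(K) = 109 = 109·1, so p = 109 is ramified.

ramifies in O_K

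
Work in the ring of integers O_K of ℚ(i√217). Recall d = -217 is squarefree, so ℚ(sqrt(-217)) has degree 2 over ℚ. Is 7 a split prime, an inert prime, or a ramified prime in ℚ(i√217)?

Since -217 ≢ 1 mod 4, the ring of integers is ℤ[√-217] with discriminant 4·(-217) = -868.
disc(K) = -868 = 7·(-124), so p = 7 is ramified.

ramified — (7) = 𝔭²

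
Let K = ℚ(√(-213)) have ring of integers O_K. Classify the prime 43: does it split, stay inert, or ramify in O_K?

Since -213 ≢ 1 mod 4, the ring of integers is ℤ[√-213] with discriminant 4·(-213) = -852.
Since gcd(43, -852) = 1 the prime 43 does not ramify.
(-213/43) = 2^21 mod 43 = 42, giving Legendre symbol -1.
d is a non-residue mod p, hence 43 remains inert in O_K.

remains prime (inert)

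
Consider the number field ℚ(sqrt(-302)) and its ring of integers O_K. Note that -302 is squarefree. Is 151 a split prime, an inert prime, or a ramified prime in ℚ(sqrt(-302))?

151 is ramified

d = -302 ≡ 2 (mod 4), so O_K = ℤ[√-302] and disc(K) = 4d = -1208.
Ramification test: 151 | -1208. The prime 151 ramifies in K.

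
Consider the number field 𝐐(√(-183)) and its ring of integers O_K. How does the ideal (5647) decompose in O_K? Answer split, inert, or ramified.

5647 remains inert

Since -183 ≡ 1 mod 4, the ring of integers is ℤ[(1+√-183)/2] with discriminant -183.
5647 ∤ -183, so 5647 is unramified.
Legendre symbol by Euler's criterion: (-183/5647) ≡ (-183)^2823 ≡ 5646 (mod 5647), i.e. (-183/5647) = -1.
Legendre symbol -1 ⇒ 5647 is inert.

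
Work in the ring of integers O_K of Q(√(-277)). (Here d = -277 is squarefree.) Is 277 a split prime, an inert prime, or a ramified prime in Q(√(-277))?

ramifies in O_K

-277 mod 4 = 3, hence disc K = 4·(-277) = -1108 and O_K = ℤ[√-277].
277 divides disc(K) = -1108, so 277 ramifies.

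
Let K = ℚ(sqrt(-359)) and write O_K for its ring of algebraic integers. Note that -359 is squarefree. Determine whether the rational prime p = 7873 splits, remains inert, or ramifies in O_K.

remains prime (inert)

d = -359 ≡ 1 (mod 4), so O_K = ℤ[(1+√-359)/2] and disc(K) = d = -359.
disc(K) = -359 is not divisible by 7873; 7873 is unramified.
(-359/7873) = 7514^3936 mod 7873 = 7872, giving Legendre symbol -1.
d is a non-residue mod p, hence 7873 remains inert in O_K.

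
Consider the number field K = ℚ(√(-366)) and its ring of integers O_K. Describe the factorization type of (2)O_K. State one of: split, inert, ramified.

ramifies in O_K

d = -366 ≡ 2 (mod 4), so O_K = ℤ[√-366] and disc(K) = 4d = -1464.
disc(K) = -1464 = 2·(-732), so p = 2 is ramified.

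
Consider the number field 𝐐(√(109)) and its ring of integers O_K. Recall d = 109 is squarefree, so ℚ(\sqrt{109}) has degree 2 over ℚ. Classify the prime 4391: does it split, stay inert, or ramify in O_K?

split

d = 109 ≡ 1 (mod 4), so O_K = ℤ[(1+√109)/2] and disc(K) = d = 109.
4391 ∤ 109, so 4391 is unramified.
Compute (109/4391) via Euler: 109^((4391-1)/2) mod 4391 = 1, so (109/4391) = 1.
d is a quadratic residue mod p, hence 4391 splits in O_K.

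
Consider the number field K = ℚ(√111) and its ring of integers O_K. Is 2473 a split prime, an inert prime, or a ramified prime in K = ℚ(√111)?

inert

111 mod 4 = 3, hence disc K = 4·111 = 444 and O_K = ℤ[√111].
Since gcd(2473, 444) = 1 the prime 2473 does not ramify.
Compute (111/2473) via Euler: 111^((2473-1)/2) mod 2473 = 2472, so (111/2473) = -1.
Legendre symbol -1 ⇒ 2473 is inert.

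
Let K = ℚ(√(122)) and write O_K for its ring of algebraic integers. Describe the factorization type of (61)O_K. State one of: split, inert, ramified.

61 is ramified

d = 122 ≡ 2 (mod 4), so O_K = ℤ[√122] and disc(K) = 4d = 488.
Ramification test: 61 | 488. The prime 61 ramifies in K.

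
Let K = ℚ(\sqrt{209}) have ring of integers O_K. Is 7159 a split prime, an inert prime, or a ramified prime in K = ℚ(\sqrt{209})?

209 mod 4 = 1, hence disc K = 209 and O_K = ℤ[(1+√209)/2].
disc(K) = 209 is not divisible by 7159; 7159 is unramified.
Legendre symbol by Euler's criterion: (209/7159) ≡ 209^3579 ≡ 7158 (mod 7159), i.e. (209/7159) = -1.
Legendre symbol -1 ⇒ 7159 is inert.

inert — (7159) stays prime in O_K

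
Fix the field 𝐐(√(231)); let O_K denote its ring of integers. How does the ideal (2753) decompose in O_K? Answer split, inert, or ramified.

231 mod 4 = 3, hence disc K = 4·231 = 924 and O_K = ℤ[√231].
2753 ∤ 924, so 2753 is unramified.
Euler's criterion: 231^1376 mod 2753 = 2752. Thus (231|2753) = -1.
d is a non-residue mod p, hence 2753 remains inert in O_K.

inert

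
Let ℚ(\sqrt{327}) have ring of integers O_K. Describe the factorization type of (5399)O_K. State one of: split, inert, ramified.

d = 327 ≡ 3 (mod 4), so O_K = ℤ[√327] and disc(K) = 4d = 1308.
5399 ∤ 1308, so 5399 is unramified.
Euler's criterion: 327^2699 mod 5399 = 5398. Thus (327|5399) = -1.
d is a non-residue mod p, hence 5399 remains inert in O_K.

inert — (5399) stays prime in O_K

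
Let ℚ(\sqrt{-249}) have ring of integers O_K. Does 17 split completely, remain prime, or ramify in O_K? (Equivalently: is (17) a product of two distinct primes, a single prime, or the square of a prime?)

Since -249 ≢ 1 mod 4, the ring of integers is ℤ[√-249] with discriminant 4·(-249) = -996.
Since gcd(17, -996) = 1 the prime 17 does not ramify.
Legendre symbol by Euler's criterion: (-249/17) ≡ (-249)^8 ≡ 16 (mod 17), i.e. (-249/17) = -1.
Legendre symbol -1 ⇒ 17 is inert.

remains prime (inert)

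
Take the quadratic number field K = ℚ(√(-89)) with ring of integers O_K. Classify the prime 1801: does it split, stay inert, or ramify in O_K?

d = -89 ≡ 3 (mod 4), so O_K = ℤ[√-89] and disc(K) = 4d = -356.
disc(K) = -356 is not divisible by 1801; 1801 is unramified.
Euler's criterion: (-89)^900 mod 1801 = 1. Thus (-89|1801) = 1.
(-89/1801) = 1, so 1801 splits.

1801 splits in O_K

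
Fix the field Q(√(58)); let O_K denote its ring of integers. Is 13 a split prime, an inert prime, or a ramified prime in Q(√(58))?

inert

Since 58 ≢ 1 mod 4, the ring of integers is ℤ[√58] with discriminant 4·58 = 232.
disc(K) = 232 is not divisible by 13; 13 is unramified.
Euler's criterion: 58^6 mod 13 = 12. Thus (58|13) = -1.
Legendre symbol -1 ⇒ 13 is inert.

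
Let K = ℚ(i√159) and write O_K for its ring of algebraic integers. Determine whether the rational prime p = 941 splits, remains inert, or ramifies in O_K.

inert — (941) stays prime in O_K

-159 mod 4 = 1, hence disc K = -159 and O_K = ℤ[(1+√-159)/2].
941 ∤ -159, so 941 is unramified.
Legendre symbol by Euler's criterion: (-159/941) ≡ (-159)^470 ≡ 940 (mod 941), i.e. (-159/941) = -1.
d is a non-residue mod p, hence 941 remains inert in O_K.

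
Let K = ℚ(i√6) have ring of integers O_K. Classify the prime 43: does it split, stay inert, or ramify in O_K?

-6 mod 4 = 2, hence disc K = 4·(-6) = -24 and O_K = ℤ[√-6].
43 ∤ -24, so 43 is unramified.
Compute (-6/43) via Euler: 37^((43-1)/2) mod 43 = 42, so (-6/43) = -1.
d is a non-residue mod p, hence 43 remains inert in O_K.

43 remains inert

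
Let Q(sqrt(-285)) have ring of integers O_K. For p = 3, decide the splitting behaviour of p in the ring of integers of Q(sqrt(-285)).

ramified

Since -285 ≢ 1 mod 4, the ring of integers is ℤ[√-285] with discriminant 4·(-285) = -1140.
Ramification test: 3 | -1140. The prime 3 ramifies in K.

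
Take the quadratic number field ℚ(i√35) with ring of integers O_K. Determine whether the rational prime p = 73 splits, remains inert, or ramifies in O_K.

-35 mod 4 = 1, hence disc K = -35 and O_K = ℤ[(1+√-35)/2].
disc(K) = -35 is not divisible by 73; 73 is unramified.
Legendre symbol by Euler's criterion: (-35/73) ≡ (-35)^36 ≡ 1 (mod 73), i.e. (-35/73) = 1.
d is a quadratic residue mod p, hence 73 splits in O_K.

73 splits in O_K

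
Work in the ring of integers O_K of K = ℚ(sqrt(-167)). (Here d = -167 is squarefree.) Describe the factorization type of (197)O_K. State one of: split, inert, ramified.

inert — (197) stays prime in O_K

-167 mod 4 = 1, hence disc K = -167 and O_K = ℤ[(1+√-167)/2].
Since gcd(197, -167) = 1 the prime 197 does not ramify.
(-167/197) = 30^98 mod 197 = 196, giving Legendre symbol -1.
(-167/197) = -1, so 197 is inert.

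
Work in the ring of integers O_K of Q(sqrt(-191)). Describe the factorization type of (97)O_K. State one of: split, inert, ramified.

-191 mod 4 = 1, hence disc K = -191 and O_K = ℤ[(1+√-191)/2].
Since gcd(97, -191) = 1 the prime 97 does not ramify.
Legendre symbol by Euler's criterion: (-191/97) ≡ (-191)^48 ≡ 1 (mod 97), i.e. (-191/97) = 1.
(-191/97) = 1, so 97 splits.

split — (97) = 𝔭₁𝔭₂ with 𝔭₁ ≠ 𝔭₂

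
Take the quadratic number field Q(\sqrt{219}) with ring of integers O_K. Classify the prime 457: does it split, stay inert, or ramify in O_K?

splits completely

219 mod 4 = 3, hence disc K = 4·219 = 876 and O_K = ℤ[√219].
457 ∤ 876, so 457 is unramified.
Compute (219/457) via Euler: 219^((457-1)/2) mod 457 = 1, so (219/457) = 1.
d is a quadratic residue mod p, hence 457 splits in O_K.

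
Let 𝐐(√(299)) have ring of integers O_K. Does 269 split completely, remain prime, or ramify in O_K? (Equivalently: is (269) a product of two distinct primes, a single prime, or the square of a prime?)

split — (269) = 𝔭₁𝔭₂ with 𝔭₁ ≠ 𝔭₂

d = 299 ≡ 3 (mod 4), so O_K = ℤ[√299] and disc(K) = 4d = 1196.
Since gcd(269, 1196) = 1 the prime 269 does not ramify.
(299/269) = 30^134 mod 269 = 1, giving Legendre symbol 1.
(299/269) = 1, so 269 splits.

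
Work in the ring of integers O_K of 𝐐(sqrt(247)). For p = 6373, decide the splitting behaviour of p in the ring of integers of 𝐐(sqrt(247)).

247 mod 4 = 3, hence disc K = 4·247 = 988 and O_K = ℤ[√247].
Since gcd(6373, 988) = 1 the prime 6373 does not ramify.
Compute (247/6373) via Euler: 247^((6373-1)/2) mod 6373 = 6372, so (247/6373) = -1.
(247/6373) = -1, so 6373 is inert.

remains prime (inert)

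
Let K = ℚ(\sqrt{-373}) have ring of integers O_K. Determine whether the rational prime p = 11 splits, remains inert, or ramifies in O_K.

Since -373 ≢ 1 mod 4, the ring of integers is ℤ[√-373] with discriminant 4·(-373) = -1492.
disc(K) = -1492 is not divisible by 11; 11 is unramified.
Euler's criterion: (-373)^5 mod 11 = 1. Thus (-373|11) = 1.
(-373/11) = 1, so 11 splits.

split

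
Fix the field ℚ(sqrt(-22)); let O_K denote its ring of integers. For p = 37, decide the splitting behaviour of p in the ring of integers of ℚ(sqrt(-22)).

37 remains inert

-22 mod 4 = 2, hence disc K = 4·(-22) = -88 and O_K = ℤ[√-22].
disc(K) = -88 is not divisible by 37; 37 is unramified.
Euler's criterion: (-22)^18 mod 37 = 36. Thus (-22|37) = -1.
(-22/37) = -1, so 37 is inert.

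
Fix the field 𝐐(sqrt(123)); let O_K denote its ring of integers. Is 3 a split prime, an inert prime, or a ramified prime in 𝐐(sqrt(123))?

ramifies in O_K

123 mod 4 = 3, hence disc K = 4·123 = 492 and O_K = ℤ[√123].
disc(K) = 492 = 3·164, so p = 3 is ramified.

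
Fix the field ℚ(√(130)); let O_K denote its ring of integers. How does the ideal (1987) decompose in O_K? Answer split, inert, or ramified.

1987 remains inert

d = 130 ≡ 2 (mod 4), so O_K = ℤ[√130] and disc(K) = 4d = 520.
Since gcd(1987, 520) = 1 the prime 1987 does not ramify.
(130/1987) = 130^993 mod 1987 = 1986, giving Legendre symbol -1.
Legendre symbol -1 ⇒ 1987 is inert.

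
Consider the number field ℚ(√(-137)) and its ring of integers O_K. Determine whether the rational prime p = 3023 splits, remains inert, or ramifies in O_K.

inert

-137 mod 4 = 3, hence disc K = 4·(-137) = -548 and O_K = ℤ[√-137].
Since gcd(3023, -548) = 1 the prime 3023 does not ramify.
Euler's criterion: (-137)^1511 mod 3023 = 3022. Thus (-137|3023) = -1.
d is a non-residue mod p, hence 3023 remains inert in O_K.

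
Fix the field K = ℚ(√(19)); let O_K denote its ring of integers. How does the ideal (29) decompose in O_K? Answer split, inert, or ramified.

inert — (29) stays prime in O_K

d = 19 ≡ 3 (mod 4), so O_K = ℤ[√19] and disc(K) = 4d = 76.
Since gcd(29, 76) = 1 the prime 29 does not ramify.
Compute (19/29) via Euler: 19^((29-1)/2) mod 29 = 28, so (19/29) = -1.
(19/29) = -1, so 29 is inert.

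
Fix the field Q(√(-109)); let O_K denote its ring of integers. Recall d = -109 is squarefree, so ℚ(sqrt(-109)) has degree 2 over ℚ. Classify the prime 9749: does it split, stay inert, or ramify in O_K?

9749 splits in O_K

-109 mod 4 = 3, hence disc K = 4·(-109) = -436 and O_K = ℤ[√-109].
disc(K) = -436 is not divisible by 9749; 9749 is unramified.
(-109/9749) = 9640^4874 mod 9749 = 1, giving Legendre symbol 1.
Legendre symbol 1 ⇒ 9749 is split.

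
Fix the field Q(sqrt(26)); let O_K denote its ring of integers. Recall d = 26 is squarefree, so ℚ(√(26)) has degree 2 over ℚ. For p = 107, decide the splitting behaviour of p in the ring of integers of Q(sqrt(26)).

Since 26 ≢ 1 mod 4, the ring of integers is ℤ[√26] with discriminant 4·26 = 104.
Since gcd(107, 104) = 1 the prime 107 does not ramify.
Legendre symbol by Euler's criterion: (26/107) ≡ 26^53 ≡ 106 (mod 107), i.e. (26/107) = -1.
d is a non-residue mod p, hence 107 remains inert in O_K.

p is inert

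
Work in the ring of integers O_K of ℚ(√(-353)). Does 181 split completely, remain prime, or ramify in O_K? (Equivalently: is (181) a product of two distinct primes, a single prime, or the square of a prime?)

Since -353 ≢ 1 mod 4, the ring of integers is ℤ[√-353] with discriminant 4·(-353) = -1412.
Since gcd(181, -1412) = 1 the prime 181 does not ramify.
Compute (-353/181) via Euler: 9^((181-1)/2) mod 181 = 1, so (-353/181) = 1.
(-353/181) = 1, so 181 splits.

p splits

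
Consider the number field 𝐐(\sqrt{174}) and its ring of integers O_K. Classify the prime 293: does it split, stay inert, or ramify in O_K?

inert

d = 174 ≡ 2 (mod 4), so O_K = ℤ[√174] and disc(K) = 4d = 696.
Since gcd(293, 696) = 1 the prime 293 does not ramify.
Compute (174/293) via Euler: 174^((293-1)/2) mod 293 = 292, so (174/293) = -1.
d is a non-residue mod p, hence 293 remains inert in O_K.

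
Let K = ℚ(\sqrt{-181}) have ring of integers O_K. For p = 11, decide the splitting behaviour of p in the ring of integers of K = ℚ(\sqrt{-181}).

11 remains inert

d = -181 ≡ 3 (mod 4), so O_K = ℤ[√-181] and disc(K) = 4d = -724.
11 ∤ -724, so 11 is unramified.
(-181/11) = 6^5 mod 11 = 10, giving Legendre symbol -1.
Legendre symbol -1 ⇒ 11 is inert.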